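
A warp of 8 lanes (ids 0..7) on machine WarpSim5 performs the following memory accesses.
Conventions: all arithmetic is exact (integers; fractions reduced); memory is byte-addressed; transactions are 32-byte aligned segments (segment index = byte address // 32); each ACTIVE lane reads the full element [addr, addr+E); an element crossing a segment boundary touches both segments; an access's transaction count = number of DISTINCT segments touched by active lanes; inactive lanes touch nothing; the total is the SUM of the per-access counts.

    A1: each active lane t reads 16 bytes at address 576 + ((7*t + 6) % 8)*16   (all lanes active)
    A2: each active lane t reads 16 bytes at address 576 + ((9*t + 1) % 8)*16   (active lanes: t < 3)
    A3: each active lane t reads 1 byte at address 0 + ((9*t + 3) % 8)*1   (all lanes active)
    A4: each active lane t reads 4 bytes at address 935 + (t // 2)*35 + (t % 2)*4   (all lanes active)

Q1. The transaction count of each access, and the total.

A1: 4 transactions
A2: 2 transactions
A3: 1 transaction
A4: 4 transactions

Answer: 4,2,1,4; total 11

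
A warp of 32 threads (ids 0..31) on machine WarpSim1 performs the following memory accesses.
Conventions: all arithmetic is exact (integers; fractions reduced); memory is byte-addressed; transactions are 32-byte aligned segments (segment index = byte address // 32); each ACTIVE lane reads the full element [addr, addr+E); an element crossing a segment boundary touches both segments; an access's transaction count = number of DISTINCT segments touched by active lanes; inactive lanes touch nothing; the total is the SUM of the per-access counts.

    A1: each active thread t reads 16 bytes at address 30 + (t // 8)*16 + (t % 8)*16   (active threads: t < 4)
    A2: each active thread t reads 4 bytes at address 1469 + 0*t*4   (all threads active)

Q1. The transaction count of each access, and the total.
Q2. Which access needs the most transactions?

A1: 3 transactions
A2: 2 transactions

Answer: 3,2; total 5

Answer: A1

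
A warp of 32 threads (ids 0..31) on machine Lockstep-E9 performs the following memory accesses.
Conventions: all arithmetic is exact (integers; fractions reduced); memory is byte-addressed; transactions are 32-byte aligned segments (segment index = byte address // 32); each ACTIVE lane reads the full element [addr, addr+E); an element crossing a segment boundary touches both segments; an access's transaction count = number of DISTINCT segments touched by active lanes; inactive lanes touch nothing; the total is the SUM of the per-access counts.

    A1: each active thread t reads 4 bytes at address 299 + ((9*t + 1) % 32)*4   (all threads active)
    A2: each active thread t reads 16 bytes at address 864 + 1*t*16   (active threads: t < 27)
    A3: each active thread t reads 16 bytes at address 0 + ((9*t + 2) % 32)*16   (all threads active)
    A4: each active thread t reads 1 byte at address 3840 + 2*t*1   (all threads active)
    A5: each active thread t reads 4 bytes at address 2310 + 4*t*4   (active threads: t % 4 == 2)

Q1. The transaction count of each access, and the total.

A1: 5 transactions
A2: 14 transactions
A3: 16 transactions
A4: 2 transactions
A5: 8 transactions

Answer: 5,14,16,2,8; total 45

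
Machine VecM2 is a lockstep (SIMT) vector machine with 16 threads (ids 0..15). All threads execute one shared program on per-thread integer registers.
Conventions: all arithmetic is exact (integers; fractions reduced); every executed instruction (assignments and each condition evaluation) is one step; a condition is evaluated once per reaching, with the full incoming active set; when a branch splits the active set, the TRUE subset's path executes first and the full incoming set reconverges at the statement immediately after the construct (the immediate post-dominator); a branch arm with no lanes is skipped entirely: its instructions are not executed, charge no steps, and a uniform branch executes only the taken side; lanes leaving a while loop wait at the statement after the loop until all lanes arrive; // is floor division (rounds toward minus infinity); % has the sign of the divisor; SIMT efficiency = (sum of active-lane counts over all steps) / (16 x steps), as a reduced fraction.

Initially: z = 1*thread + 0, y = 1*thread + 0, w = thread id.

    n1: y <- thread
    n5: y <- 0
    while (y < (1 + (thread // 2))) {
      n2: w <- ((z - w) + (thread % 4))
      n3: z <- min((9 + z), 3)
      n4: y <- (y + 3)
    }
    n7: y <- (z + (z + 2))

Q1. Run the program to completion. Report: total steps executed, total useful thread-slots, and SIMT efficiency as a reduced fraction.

Answer: 16 steps, 184 useful, 23/32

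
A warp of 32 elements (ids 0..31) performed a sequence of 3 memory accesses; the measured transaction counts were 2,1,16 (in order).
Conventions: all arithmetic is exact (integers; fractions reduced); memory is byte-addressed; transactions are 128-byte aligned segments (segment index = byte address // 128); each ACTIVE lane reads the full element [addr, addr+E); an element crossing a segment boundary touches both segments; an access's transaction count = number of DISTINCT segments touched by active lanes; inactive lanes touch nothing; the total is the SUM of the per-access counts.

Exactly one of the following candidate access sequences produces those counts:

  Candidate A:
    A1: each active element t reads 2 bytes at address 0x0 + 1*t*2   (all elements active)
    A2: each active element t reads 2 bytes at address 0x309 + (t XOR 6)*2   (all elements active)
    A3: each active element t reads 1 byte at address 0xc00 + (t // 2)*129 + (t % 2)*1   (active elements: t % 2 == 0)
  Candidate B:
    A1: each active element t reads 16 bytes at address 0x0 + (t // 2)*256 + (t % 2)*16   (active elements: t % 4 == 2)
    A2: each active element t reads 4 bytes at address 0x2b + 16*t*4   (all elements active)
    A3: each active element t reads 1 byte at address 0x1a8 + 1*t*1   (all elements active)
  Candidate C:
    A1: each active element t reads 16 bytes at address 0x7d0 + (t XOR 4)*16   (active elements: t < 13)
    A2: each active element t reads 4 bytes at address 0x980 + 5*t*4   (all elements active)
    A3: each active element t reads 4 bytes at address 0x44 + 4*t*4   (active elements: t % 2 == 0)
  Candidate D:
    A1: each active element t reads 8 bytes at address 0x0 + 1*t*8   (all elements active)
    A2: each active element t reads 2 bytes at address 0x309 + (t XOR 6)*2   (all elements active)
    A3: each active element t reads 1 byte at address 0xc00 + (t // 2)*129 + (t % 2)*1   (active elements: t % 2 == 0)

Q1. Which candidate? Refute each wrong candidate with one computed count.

A: A1 gives 1 transaction, not 2
B: A1 gives 8 transactions, not 2
C: A1 gives 3 transactions, not 2
D: all counts match (2,1,16)

Answer: D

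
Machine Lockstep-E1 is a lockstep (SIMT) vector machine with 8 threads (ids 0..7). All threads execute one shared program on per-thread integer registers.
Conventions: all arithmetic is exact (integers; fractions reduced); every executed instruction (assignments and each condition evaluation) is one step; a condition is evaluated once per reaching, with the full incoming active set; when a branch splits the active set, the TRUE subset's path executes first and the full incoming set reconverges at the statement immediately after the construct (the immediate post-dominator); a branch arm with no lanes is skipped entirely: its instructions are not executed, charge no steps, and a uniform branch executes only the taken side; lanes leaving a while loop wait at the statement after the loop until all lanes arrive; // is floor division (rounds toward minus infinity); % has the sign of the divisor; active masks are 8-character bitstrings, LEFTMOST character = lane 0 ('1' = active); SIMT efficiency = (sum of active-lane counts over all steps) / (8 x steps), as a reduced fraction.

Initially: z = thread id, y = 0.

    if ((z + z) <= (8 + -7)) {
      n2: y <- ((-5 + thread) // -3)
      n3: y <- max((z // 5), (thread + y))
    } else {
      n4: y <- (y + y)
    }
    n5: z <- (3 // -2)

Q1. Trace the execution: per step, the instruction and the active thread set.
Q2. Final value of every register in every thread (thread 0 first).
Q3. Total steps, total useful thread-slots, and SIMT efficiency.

step 0: eval ((z + z) <= (8 + -7))   11111111
step 1: y <- ((-5 + thread) // -3)   10000000
step 2: y <- max((z // 5), (thread + y)) 10000000
step 3: y <- (y + y)                 01111111
step 4: z <- (3 // -2)               11111111

Answer: 5 steps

z: -2,-2,-2,-2,-2,-2,-2,-2
y: 1,0,0,0,0,0,0,0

steps = 5; useful = 25; efficiency = 25/40 = 5/8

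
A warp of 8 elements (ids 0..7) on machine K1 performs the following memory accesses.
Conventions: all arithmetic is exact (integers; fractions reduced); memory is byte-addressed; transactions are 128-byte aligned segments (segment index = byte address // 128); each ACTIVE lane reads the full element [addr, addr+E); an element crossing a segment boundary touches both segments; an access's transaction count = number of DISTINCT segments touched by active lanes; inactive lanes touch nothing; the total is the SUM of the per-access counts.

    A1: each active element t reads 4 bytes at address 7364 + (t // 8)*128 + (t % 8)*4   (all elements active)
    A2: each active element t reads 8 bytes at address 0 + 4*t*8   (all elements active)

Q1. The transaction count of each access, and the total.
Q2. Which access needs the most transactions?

A1: 1 transaction
A2: 2 transactions

Answer: 1,2; total 3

Answer: A2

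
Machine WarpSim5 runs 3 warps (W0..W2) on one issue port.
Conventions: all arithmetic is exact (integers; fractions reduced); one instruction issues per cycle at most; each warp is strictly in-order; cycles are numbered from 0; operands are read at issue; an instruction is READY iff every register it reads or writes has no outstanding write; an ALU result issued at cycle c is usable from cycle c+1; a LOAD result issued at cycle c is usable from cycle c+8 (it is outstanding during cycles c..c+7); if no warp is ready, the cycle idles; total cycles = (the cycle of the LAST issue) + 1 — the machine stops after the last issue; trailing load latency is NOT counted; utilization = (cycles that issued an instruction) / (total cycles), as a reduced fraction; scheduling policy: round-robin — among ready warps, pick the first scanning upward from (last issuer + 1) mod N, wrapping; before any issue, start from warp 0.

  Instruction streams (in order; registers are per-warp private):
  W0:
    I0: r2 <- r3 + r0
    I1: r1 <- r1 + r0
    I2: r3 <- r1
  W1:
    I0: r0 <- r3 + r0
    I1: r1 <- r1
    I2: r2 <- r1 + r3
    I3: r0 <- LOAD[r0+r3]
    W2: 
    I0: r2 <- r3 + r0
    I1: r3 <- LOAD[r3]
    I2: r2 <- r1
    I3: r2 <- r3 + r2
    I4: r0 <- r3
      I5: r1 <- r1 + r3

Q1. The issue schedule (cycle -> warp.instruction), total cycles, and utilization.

cycle 0: W0.I0
cycle 1: W1.I0
cycle 2: W2.I0
cycle 3: W0.I1
cycle 4: W1.I1
cycle 5: W2.I1
cycle 6: W0.I2
cycle 7: W1.I2
cycle 8: W2.I2
cycle 9: W1.I3
cycle 10: idle
cycle 11: idle
cycle 12: idle
cycle 13: W2.I3
cycle 14: W2.I4
cycle 15: W2.I5

Answer: 16 cycles, utilization 13/16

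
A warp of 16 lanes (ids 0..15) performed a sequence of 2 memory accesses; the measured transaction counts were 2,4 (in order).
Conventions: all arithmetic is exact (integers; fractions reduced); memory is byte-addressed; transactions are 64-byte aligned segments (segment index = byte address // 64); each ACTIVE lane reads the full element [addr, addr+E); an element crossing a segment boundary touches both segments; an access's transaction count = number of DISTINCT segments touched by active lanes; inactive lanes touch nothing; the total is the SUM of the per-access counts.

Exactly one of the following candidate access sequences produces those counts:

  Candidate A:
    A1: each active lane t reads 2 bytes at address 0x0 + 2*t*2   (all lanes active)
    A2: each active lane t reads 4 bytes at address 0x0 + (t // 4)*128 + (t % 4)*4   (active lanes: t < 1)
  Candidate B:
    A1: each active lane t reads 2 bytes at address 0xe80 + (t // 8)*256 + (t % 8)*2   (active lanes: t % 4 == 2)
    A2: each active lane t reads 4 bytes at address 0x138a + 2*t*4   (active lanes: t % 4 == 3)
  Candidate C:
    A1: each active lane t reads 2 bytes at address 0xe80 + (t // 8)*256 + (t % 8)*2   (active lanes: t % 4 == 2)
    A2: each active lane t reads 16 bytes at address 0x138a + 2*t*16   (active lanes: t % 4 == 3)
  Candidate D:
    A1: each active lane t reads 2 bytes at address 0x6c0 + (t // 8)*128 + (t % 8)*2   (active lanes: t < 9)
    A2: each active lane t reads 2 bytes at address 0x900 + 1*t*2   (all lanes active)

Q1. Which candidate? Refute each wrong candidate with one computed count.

A: A1 gives 1 transaction, not 2
B: A2 gives 3 transactions, not 4
D: A2 gives 1 transaction, not 4
C: all counts match (2,4)

Answer: C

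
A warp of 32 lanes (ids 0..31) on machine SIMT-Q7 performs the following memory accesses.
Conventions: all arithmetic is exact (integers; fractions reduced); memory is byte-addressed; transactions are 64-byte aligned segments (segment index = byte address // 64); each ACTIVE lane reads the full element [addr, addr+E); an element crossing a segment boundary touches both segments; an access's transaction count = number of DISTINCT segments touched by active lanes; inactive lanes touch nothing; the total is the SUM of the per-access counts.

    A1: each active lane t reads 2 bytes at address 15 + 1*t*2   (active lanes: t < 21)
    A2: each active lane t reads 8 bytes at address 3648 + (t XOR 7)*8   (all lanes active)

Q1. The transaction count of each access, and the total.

A1: 1 transaction
A2: 4 transactions

Answer: 1,4; total 5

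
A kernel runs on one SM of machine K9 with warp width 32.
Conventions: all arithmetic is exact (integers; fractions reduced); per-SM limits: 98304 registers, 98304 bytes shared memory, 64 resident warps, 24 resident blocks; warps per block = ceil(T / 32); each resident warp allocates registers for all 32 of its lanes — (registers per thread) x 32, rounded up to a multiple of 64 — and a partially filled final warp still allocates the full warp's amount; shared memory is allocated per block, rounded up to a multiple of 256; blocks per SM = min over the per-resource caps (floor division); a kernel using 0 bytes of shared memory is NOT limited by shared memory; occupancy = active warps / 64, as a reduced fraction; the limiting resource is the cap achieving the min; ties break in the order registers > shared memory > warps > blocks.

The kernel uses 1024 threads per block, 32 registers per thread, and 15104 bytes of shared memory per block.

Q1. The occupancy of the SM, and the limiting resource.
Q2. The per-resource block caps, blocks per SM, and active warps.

Answer: occupancy 1, limited by warps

registers: 3 blocks
shared memory: 6 blocks
warps: 2 blocks
blocks: 24 blocks

Answer: 2 blocks, 64 active warps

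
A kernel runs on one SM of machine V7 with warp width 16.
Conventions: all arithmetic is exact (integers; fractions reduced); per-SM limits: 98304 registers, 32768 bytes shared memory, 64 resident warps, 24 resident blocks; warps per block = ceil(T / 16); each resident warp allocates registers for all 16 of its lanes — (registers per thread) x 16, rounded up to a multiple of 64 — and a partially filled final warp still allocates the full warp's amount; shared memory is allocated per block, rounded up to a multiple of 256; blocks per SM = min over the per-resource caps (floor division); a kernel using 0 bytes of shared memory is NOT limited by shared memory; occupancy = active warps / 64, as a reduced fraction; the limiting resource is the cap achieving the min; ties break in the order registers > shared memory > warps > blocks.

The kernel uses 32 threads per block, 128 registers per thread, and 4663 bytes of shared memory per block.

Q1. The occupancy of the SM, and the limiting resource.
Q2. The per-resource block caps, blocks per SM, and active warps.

Answer: occupancy 3/16, limited by shared memory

registers: 24 blocks
shared memory: 6 blocks
warps: 32 blocks
blocks: 24 blocks

Answer: 6 blocks, 12 active warps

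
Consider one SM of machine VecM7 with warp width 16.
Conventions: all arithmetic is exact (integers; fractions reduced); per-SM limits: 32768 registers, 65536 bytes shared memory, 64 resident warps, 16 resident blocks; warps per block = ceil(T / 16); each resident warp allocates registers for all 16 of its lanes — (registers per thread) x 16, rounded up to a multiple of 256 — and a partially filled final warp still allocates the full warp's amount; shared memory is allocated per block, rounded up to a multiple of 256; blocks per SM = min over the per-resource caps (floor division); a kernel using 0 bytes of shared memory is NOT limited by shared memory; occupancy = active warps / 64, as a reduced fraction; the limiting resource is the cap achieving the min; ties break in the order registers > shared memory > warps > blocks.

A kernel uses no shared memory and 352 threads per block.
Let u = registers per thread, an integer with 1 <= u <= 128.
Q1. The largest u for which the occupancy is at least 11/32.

Answer: u = 80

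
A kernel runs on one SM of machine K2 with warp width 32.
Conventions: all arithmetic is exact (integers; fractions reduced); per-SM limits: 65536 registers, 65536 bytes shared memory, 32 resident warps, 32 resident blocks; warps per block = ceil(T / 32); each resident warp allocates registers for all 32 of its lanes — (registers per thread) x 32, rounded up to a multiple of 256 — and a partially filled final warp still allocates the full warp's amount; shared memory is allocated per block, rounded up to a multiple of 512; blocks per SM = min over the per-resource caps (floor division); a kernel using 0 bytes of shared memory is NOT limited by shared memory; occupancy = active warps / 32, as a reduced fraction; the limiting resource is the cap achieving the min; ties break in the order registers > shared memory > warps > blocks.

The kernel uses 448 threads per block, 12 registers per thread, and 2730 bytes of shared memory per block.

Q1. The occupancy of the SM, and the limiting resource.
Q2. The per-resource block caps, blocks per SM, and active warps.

Answer: occupancy 7/8, limited by warps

registers: 9 blocks
shared memory: 21 blocks
warps: 2 blocks
blocks: 32 blocks

Answer: 2 blocks, 28 active warps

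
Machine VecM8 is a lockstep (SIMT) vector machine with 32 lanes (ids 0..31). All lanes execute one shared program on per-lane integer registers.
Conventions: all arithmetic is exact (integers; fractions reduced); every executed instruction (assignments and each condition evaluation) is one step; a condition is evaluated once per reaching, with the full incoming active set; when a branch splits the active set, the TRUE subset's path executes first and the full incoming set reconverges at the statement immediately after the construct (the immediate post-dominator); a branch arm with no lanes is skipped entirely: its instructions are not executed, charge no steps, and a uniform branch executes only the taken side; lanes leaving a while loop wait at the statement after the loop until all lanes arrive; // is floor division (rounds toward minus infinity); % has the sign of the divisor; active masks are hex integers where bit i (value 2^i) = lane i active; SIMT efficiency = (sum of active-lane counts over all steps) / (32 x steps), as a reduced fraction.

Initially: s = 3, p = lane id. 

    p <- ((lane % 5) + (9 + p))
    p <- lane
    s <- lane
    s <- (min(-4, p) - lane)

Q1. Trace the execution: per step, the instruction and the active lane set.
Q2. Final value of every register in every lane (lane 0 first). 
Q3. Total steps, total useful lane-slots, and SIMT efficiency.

step 0: p <- ((lane % 5) + (9 + p))  0xffffffff
step 1: p <- lane                    0xffffffff
step 2: s <- lane                    0xffffffff
step 3: s <- (min(-4, p) - lane)     0xffffffff

Answer: 4 steps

s: -4,-5,-6,-7,-8,-9,-10,-11,-12,-13,-14,-15,-16,-17,-18,-19,-20,-21,-22,-23,-24,-25,-26,-27,-28,-29,-30,-31,-32,-33,-34,-35
p: 0,1,2,3,4,5,6,7,8,9,10,11,12,13,14,15,16,17,18,19,20,21,22,23,24,25,26,27,28,29,30,31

steps = 4; useful = 128; efficiency = 128/128 = 1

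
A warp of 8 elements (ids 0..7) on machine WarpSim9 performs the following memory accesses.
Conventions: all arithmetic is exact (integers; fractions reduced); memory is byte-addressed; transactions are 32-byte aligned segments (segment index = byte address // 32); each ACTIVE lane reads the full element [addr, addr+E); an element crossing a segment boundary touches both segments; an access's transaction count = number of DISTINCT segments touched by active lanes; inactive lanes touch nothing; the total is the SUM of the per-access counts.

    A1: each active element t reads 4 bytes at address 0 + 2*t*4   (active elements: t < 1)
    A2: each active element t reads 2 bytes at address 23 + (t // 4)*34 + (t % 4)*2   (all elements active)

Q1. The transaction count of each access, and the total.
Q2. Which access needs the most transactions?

A1: 1 transaction
A2: 3 transactions

Answer: 1,3; total 4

Answer: A2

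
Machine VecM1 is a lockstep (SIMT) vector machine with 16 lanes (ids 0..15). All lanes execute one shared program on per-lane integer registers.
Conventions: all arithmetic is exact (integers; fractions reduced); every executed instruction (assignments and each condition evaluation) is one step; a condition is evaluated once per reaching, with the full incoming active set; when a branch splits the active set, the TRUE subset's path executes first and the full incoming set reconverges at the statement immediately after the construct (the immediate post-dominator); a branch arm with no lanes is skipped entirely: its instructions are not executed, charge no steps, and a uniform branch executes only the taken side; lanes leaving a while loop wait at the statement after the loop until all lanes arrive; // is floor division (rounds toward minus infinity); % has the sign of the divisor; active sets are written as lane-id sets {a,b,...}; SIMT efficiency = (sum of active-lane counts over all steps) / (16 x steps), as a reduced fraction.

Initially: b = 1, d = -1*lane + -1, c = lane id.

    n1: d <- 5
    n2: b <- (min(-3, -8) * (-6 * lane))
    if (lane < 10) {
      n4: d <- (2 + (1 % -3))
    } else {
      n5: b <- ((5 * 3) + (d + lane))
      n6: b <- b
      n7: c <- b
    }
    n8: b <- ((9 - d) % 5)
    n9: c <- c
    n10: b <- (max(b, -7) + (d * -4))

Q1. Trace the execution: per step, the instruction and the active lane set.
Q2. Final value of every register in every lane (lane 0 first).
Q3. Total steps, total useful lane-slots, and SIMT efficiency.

step 0: d <- 5                       {0,1,2,3,4,5,6,7,8,9,10,11,12,13,14,15}
step 1: b <- (min(-3, -8) * (-6 * lane)) {0,1,2,3,4,5,6,7,8,9,10,11,12,13,14,15}
step 2: eval (lane < 10)             {0,1,2,3,4,5,6,7,8,9,10,11,12,13,14,15}
step 3: d <- (2 + (1 % -3))          {0,1,2,3,4,5,6,7,8,9}
step 4: b <- ((5 * 3) + (d + lane))  {10,11,12,13,14,15}
step 5: b <- b                       {10,11,12,13,14,15}
step 6: c <- b                       {10,11,12,13,14,15}
step 7: b <- ((9 - d) % 5)           {0,1,2,3,4,5,6,7,8,9,10,11,12,13,14,15}
step 8: c <- c                       {0,1,2,3,4,5,6,7,8,9,10,11,12,13,14,15}
step 9: b <- (max(b, -7) + (d * -4)) {0,1,2,3,4,5,6,7,8,9,10,11,12,13,14,15}

Answer: 10 steps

b: 4,4,4,4,4,4,4,4,4,4,-16,-16,-16,-16,-16,-16
d: 0,0,0,0,0,0,0,0,0,0,5,5,5,5,5,5
c: 0,1,2,3,4,5,6,7,8,9,30,31,32,33,34,35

steps = 10; useful = 124; efficiency = 124/160 = 31/40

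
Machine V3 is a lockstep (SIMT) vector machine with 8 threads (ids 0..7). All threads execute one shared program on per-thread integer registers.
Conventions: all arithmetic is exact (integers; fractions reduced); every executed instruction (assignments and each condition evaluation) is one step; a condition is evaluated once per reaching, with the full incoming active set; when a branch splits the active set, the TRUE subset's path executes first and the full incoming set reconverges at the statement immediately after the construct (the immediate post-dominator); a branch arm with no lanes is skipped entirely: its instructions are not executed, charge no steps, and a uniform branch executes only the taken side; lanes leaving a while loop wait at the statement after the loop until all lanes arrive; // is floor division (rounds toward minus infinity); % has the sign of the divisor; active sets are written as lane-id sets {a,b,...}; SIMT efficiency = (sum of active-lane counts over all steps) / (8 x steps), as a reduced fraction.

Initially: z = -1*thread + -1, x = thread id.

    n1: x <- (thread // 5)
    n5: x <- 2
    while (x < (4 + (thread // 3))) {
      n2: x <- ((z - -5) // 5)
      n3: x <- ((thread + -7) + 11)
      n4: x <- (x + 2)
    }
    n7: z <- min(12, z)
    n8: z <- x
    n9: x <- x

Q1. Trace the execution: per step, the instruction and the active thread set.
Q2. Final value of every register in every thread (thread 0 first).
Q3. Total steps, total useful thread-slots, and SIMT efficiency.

step 0: x <- (thread // 5)           {0,1,2,3,4,5,6,7}
step 1: x <- 2                       {0,1,2,3,4,5,6,7}
step 2: eval (x < (4 + (thread // 3))) {0,1,2,3,4,5,6,7}
step 3: x <- ((z - -5) // 5)         {0,1,2,3,4,5,6,7}
step 4: x <- ((thread + -7) + 11)    {0,1,2,3,4,5,6,7}
step 5: x <- (x + 2)                 {0,1,2,3,4,5,6,7}
step 6: eval (x < (4 + (thread // 3))) {0,1,2,3,4,5,6,7}
step 7: z <- min(12, z)              {0,1,2,3,4,5,6,7}
step 8: z <- x                       {0,1,2,3,4,5,6,7}
step 9: x <- x                       {0,1,2,3,4,5,6,7}

Answer: 10 steps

z: 6,7,8,9,10,11,12,13
x: 6,7,8,9,10,11,12,13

steps = 10; useful = 80; efficiency = 80/80 = 1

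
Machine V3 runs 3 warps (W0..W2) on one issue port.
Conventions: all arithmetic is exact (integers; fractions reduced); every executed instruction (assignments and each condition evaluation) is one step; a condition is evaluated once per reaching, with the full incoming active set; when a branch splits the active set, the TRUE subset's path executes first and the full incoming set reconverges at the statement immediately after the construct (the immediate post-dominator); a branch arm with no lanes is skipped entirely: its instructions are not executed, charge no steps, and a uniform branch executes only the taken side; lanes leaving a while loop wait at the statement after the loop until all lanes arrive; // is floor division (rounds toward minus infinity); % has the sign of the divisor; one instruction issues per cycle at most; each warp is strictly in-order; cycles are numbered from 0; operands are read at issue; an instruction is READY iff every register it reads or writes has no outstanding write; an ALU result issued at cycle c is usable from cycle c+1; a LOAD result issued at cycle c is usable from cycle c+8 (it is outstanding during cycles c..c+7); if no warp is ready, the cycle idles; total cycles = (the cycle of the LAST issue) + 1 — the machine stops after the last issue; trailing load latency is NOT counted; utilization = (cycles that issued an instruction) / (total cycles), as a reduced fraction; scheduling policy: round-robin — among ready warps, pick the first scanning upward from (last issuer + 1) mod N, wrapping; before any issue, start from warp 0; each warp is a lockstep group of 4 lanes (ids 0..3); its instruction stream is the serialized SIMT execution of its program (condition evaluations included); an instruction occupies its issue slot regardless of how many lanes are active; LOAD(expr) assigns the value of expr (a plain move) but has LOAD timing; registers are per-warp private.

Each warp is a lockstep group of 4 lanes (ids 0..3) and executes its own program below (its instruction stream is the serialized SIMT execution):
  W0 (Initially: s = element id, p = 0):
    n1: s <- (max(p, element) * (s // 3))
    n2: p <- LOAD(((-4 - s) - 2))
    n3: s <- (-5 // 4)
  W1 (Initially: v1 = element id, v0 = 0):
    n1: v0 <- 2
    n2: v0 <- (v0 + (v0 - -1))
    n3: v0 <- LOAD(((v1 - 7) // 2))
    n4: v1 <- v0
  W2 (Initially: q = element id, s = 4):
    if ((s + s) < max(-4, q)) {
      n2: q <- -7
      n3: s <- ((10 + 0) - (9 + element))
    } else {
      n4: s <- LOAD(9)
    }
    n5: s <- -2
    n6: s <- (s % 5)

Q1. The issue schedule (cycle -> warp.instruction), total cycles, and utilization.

cycle 0: W0.I0
cycle 1: W1.I0
cycle 2: W2.I0
cycle 3: W0.I1
cycle 4: W1.I1
cycle 5: W2.I1
cycle 6: W0.I2
cycle 7: W1.I2
cycle 8: idle
cycle 9: idle
cycle 10: idle
cycle 11: idle
cycle 12: idle
cycle 13: W2.I2
cycle 14: W2.I3
cycle 15: W1.I3

Answer: 16 cycles, utilization 11/16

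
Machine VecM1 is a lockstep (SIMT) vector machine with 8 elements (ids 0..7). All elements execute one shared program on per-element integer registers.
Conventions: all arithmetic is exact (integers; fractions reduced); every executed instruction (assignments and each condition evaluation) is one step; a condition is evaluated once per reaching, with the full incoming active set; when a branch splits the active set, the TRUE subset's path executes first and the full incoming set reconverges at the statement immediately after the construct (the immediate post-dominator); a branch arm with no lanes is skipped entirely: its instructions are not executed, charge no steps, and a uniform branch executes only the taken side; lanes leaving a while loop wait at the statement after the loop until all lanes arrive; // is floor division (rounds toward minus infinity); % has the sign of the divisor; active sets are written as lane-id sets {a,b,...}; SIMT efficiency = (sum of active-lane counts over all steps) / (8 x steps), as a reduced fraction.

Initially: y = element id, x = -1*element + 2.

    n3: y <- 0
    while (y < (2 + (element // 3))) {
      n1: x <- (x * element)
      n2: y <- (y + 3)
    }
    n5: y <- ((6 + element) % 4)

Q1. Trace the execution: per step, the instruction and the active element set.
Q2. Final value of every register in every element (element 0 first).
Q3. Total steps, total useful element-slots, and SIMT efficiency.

step 0: y <- 0                       {0,1,2,3,4,5,6,7}
step 1: eval (y < (2 + (element // 3))) {0,1,2,3,4,5,6,7}
step 2: x <- (x * element)           {0,1,2,3,4,5,6,7}
step 3: y <- (y + 3)                 {0,1,2,3,4,5,6,7}
step 4: eval (y < (2 + (element // 3))) {0,1,2,3,4,5,6,7}
step 5: x <- (x * element)           {6,7}
step 6: y <- (y + 3)                 {6,7}
step 7: eval (y < (2 + (element // 3))) {6,7}
step 8: y <- ((6 + element) % 4)     {0,1,2,3,4,5,6,7}

Answer: 9 steps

y: 2,3,0,1,2,3,0,1
x: 0,1,0,-3,-8,-15,-144,-245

steps = 9; useful = 54; efficiency = 54/72 = 3/4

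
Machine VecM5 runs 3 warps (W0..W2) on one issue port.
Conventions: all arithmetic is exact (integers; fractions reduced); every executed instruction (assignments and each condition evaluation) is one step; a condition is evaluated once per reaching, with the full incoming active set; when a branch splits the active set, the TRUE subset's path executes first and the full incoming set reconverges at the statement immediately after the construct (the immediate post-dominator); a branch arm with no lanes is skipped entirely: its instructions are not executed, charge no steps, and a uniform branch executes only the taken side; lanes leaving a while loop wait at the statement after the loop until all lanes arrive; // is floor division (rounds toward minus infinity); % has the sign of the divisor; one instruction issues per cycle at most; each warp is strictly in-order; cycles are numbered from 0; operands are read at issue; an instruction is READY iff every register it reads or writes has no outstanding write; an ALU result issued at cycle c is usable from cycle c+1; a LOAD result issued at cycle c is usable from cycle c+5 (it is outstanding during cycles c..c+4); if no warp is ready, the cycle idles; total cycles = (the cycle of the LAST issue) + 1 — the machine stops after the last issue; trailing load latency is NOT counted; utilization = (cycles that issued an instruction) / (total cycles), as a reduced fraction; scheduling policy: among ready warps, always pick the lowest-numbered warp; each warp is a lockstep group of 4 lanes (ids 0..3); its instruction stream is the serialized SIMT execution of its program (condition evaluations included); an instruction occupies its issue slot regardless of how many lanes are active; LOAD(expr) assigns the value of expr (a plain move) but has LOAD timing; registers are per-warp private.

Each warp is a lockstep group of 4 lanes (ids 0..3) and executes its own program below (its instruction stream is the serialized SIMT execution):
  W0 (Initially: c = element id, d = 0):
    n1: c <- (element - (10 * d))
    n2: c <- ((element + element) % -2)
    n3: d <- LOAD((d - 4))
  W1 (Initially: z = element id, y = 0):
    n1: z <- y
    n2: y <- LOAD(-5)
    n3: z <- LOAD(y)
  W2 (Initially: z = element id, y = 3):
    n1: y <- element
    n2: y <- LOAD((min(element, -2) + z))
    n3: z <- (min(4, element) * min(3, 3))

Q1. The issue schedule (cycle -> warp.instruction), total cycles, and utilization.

cycle 0: W0.I0
cycle 1: W0.I1
cycle 2: W0.I2
cycle 3: W1.I0
cycle 4: W1.I1
cycle 5: W2.I0
cycle 6: W2.I1
cycle 7: W2.I2
cycle 8: idle
cycle 9: W1.I2

Answer: 10 cycles, utilization 9/10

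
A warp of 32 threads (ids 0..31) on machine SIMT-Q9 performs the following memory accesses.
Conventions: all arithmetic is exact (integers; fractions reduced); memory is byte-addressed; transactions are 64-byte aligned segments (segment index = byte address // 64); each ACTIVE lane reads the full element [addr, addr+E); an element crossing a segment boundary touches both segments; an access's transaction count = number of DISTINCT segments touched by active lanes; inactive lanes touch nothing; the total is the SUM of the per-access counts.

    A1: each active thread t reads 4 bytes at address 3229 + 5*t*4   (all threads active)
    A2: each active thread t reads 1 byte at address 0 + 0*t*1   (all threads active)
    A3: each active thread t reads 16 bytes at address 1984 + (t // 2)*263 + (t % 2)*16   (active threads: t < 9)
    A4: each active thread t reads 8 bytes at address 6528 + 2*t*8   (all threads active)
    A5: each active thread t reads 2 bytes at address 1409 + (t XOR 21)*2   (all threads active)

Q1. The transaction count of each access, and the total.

A1: 11 transactions
A2: 1 transaction
A3: 5 transactions
A4: 8 transactions
A5: 2 transactions

Answer: 11,1,5,8,2; total 27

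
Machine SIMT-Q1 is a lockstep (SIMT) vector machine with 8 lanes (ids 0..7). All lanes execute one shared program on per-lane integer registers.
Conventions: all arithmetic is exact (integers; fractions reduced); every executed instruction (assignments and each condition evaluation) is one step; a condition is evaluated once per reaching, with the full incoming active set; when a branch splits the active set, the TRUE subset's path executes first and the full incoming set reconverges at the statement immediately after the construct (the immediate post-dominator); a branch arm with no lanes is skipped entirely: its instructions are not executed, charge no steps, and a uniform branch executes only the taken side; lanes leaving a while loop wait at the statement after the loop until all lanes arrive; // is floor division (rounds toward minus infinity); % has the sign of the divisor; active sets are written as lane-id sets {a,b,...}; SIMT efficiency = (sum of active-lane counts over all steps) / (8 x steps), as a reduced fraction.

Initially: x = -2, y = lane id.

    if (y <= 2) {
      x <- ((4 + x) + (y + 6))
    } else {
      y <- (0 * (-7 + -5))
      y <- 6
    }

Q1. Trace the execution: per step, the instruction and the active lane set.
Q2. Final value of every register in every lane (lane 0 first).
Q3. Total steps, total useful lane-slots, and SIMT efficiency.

step 0: eval (y <= 2)                {0,1,2,3,4,5,6,7}
step 1: x <- ((4 + x) + (y + 6))     {0,1,2}
step 2: y <- (0 * (-7 + -5))         {3,4,5,6,7}
step 3: y <- 6                       {3,4,5,6,7}

Answer: 4 steps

x: 8,9,10,-2,-2,-2,-2,-2
y: 0,1,2,6,6,6,6,6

steps = 4; useful = 21; efficiency = 21/32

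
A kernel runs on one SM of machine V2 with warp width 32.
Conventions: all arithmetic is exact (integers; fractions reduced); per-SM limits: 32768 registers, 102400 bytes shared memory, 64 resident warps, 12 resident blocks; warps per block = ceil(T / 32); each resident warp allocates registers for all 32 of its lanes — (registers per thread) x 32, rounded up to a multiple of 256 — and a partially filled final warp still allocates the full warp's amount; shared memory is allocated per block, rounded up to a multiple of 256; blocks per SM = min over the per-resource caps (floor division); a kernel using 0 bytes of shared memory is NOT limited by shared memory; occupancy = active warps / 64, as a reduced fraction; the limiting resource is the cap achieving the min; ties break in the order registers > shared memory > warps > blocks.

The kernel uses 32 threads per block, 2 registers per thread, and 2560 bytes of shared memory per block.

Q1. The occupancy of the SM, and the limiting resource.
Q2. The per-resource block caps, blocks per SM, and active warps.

Answer: occupancy 3/16, limited by blocks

registers: 128 blocks
shared memory: 40 blocks
warps: 64 blocks
blocks: 12 blocks

Answer: 12 blocks, 12 active warps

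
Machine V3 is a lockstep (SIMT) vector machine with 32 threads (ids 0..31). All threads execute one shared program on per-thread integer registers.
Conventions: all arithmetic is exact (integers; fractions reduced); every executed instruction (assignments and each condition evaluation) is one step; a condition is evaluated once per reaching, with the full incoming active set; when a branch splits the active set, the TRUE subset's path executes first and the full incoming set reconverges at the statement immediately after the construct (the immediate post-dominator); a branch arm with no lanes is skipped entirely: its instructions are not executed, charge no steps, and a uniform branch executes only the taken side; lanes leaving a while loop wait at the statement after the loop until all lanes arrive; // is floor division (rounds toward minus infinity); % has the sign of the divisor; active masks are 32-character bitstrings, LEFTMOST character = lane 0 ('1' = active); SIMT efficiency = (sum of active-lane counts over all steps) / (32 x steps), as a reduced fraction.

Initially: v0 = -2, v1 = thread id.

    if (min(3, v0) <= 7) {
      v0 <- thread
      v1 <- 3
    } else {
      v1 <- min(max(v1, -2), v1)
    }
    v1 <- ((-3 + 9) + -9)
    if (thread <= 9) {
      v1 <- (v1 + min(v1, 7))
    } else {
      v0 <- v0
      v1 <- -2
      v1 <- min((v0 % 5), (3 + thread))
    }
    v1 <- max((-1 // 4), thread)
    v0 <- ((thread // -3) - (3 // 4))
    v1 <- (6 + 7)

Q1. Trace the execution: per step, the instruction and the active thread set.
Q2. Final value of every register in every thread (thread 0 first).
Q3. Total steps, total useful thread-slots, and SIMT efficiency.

step 0: eval (min(3, v0) <= 7)       11111111111111111111111111111111
step 1: v0 <- thread                 11111111111111111111111111111111
step 2: v1 <- 3                      11111111111111111111111111111111
step 3: v1 <- ((-3 + 9) + -9)        11111111111111111111111111111111
step 4: eval (thread <= 9)           11111111111111111111111111111111
step 5: v1 <- (v1 + min(v1, 7))      11111111110000000000000000000000
step 6: v0 <- v0                     00000000001111111111111111111111
step 7: v1 <- -2                     00000000001111111111111111111111
step 8: v1 <- min((v0 % 5), (3 + thread)) 00000000001111111111111111111111
step 9: v1 <- max((-1 // 4), thread) 11111111111111111111111111111111
step 10: v0 <- ((thread // -3) - (3 // 4)) 11111111111111111111111111111111
step 11: v1 <- (6 + 7)                11111111111111111111111111111111

Answer: 12 steps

v0: 0,-1,-1,-1,-2,-2,-2,-3,-3,-3,-4,-4,-4,-5,-5,-5,-6,-6,-6,-7,-7,-7,-8,-8,-8,-9,-9,-9,-10,-10,-10,-11
v1: 13,13,13,13,13,13,13,13,13,13,13,13,13,13,13,13,13,13,13,13,13,13,13,13,13,13,13,13,13,13,13,13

steps = 12; useful = 332; efficiency = 332/384 = 83/96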